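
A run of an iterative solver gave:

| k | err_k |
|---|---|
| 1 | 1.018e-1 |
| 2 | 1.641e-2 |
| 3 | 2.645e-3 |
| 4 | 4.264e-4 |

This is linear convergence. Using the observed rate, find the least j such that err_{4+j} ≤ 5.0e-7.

4

Rate ρ ≈ err_4/err_3 = 4.264e-4/2.645e-3 = 0.1612.
After j more steps, err_{4+j} ≈ 4.264e-4·ρ^j; need ρ^j ≤ 5.0e-7/4.264e-4 = 0.00117261.
j ≥ ln(0.00117261)/ln(0.1612) = -6.7485/-1.82511 = 3.698.
So 4 more iterations are needed.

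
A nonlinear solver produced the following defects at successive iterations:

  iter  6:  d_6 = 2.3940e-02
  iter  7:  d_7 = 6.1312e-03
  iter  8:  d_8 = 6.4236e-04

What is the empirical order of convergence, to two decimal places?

p ≈ ln(d_8/d_7) / ln(d_7/d_6)
  = ln(6.4236e-04/6.1312e-03) / ln(6.1312e-03/2.3940e-02)
  = ln(0.104769) / ln(0.256107)
  = -2.25600 / -1.36216 ≈ 1.65619

1.66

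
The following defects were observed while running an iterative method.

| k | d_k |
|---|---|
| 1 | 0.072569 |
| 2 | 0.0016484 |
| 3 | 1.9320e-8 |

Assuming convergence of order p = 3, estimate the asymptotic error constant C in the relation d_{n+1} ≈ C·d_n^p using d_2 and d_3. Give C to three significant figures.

C ≈ d_3 / d_2^3
  = 1.9320e-8 / (0.0016484)^3
  = 1.9320e-8 / 4.47907e-09 ≈ 4.3134

4.31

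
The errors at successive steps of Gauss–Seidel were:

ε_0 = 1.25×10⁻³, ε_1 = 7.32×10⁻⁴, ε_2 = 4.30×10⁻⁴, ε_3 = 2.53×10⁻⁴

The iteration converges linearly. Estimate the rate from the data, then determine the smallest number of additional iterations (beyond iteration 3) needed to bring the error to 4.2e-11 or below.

30

Rate ρ ≈ ε_3/ε_2 = 2.53×10⁻⁴/4.30×10⁻⁴ = 0.5884.
After j more steps, ε_{3+j} ≈ 2.53×10⁻⁴·ρ^j; need ρ^j ≤ 4.2e-11/2.53×10⁻⁴ = 1.66008e-07.
j ≥ ln(1.66008e-07)/ln(0.5884) = -15.6112/-0.53035 = 29.436.
So 30 more iterations are needed.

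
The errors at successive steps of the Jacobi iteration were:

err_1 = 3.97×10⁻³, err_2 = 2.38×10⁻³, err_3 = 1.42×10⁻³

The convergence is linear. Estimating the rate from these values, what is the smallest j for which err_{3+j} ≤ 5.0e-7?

Rate ρ ≈ err_3/err_2 = 1.42×10⁻³/2.38×10⁻³ = 0.5966.
After j more steps, err_{3+j} ≈ 1.42×10⁻³·ρ^j; need ρ^j ≤ 5.0e-7/1.42×10⁻³ = 0.000352113.
j ≥ ln(0.000352113)/ln(0.5966) = -7.9516/-0.51651 = 15.395.
So 16 more iterations are needed.

16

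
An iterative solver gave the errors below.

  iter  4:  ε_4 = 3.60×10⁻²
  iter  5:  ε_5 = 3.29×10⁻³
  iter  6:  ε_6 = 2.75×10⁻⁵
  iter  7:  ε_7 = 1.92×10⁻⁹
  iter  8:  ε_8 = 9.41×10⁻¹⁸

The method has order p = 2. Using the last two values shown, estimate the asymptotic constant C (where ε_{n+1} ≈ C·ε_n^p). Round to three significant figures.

2.55

C ≈ ε_8 / ε_7^2
  = 9.41×10⁻¹⁸ / (1.92×10⁻⁹)^2
  = 9.41×10⁻¹⁸ / 3.6864e-18 ≈ 2.5526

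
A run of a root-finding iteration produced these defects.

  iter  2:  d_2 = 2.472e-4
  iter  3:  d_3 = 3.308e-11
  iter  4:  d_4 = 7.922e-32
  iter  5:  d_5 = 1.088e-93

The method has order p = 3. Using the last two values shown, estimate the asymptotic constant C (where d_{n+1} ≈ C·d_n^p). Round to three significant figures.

2.19

C ≈ d_5 / d_4^3
  = 1.088e-93 / (7.922e-32)^3
  = 1.088e-93 / 4.9717e-94 ≈ 2.1884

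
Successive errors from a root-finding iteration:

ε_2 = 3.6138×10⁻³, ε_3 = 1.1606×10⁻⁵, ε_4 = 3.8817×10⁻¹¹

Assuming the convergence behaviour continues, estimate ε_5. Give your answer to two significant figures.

3.7e-23

First estimate the order: p ≈ ln(ε_4/ε_3) / ln(ε_3/ε_2) = ln(3.8817×10⁻¹¹/1.1606×10⁻⁵)/ln(1.1606×10⁻⁵/3.6138×10⁻³) = ln(3.34456e-06)/ln(0.00321158) ≈ 2.1962.
Then ε_5 ≈ ε_4·(ε_4/ε_3)^p = 3.8817×10⁻¹¹·(3.34456e-06)^2.1962 = 3.8817×10⁻¹¹·9.42656e-13 ≈ 3.659e-23.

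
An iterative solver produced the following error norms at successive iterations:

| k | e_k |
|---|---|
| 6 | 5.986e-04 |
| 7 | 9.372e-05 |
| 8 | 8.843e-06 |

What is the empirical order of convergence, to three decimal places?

p ≈ ln(e_8/e_7) / ln(e_7/e_6)
  = ln(8.843e-06/9.372e-05) / ln(9.372e-05/5.986e-04)
  = ln(0.0943555) / ln(0.156565)
  = -2.360686 / -1.854284 ≈ 1.273098

1.273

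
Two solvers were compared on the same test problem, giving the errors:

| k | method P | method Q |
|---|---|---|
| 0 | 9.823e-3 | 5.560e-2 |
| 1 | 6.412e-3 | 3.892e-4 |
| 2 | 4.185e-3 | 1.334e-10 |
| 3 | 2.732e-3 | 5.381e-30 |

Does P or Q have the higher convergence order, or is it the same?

Method P: p ≈ ln(2.732e-3/4.185e-3)/ln(4.185e-3/6.412e-3) ≈ 1.00.
Method Q: p ≈ ln(5.381e-30/1.334e-10)/ln(1.334e-10/3.892e-4) ≈ 3.00.
Method Q has the higher order (≈3.0 vs ≈1.0).

Q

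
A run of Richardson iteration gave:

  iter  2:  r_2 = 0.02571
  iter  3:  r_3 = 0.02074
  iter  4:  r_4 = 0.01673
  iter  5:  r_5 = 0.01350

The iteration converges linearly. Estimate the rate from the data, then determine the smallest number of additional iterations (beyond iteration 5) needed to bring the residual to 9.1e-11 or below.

88

Rate ρ ≈ r_5/r_4 = 0.01350/0.01673 = 0.8069.
After j more steps, r_{5+j} ≈ 0.01350·ρ^j; need ρ^j ≤ 9.1e-11/0.01350 = 6.74074e-09.
j ≥ ln(6.74074e-09)/ln(0.8069) = -18.8151/-0.21456 = 87.692.
So 88 more iterations are needed.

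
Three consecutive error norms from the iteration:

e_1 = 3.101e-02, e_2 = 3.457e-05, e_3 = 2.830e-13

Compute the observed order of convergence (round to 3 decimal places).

2.739

p ≈ ln(e_3/e_2) / ln(e_2/e_1)
  = ln(2.830e-13/3.457e-05) / ln(3.457e-05/3.101e-02)
  = ln(8.18629e-09) / ln(0.0011148)
  = -18.620805 / -6.799080 ≈ 2.738724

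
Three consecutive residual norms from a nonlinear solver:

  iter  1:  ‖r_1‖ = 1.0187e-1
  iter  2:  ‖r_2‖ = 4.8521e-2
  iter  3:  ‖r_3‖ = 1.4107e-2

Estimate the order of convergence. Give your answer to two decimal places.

p ≈ ln(‖r_3‖/‖r_2‖) / ln(‖r_2‖/‖r_1‖)
  = ln(1.4107e-2/4.8521e-2) / ln(4.8521e-2/1.0187e-1)
  = ln(0.29074) / ln(0.476303)
  = -1.23533 / -0.74170 ≈ 1.66554

1.67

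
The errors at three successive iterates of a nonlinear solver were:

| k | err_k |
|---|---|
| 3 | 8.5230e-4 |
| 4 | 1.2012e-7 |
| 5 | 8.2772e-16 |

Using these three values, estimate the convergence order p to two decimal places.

p ≈ ln(err_5/err_4) / ln(err_4/err_3)
  = ln(8.2772e-16/1.2012e-7) / ln(1.2012e-7/8.5230e-4)
  = ln(6.89078e-09) / ln(0.000140936)
  = -18.79308 / -8.86720 ≈ 2.11939

2.12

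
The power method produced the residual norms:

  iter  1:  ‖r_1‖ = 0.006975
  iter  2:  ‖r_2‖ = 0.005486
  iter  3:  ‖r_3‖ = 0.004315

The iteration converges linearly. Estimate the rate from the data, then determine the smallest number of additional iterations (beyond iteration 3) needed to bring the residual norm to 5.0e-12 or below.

86

Rate ρ ≈ ‖r_3‖/‖r_2‖ = 0.004315/0.005486 = 0.7865.
After j more steps, ‖r_{3+j}‖ ≈ 0.004315·ρ^j; need ρ^j ≤ 5.0e-12/0.004315 = 1.15875e-09.
j ≥ ln(1.15875e-09)/ln(0.7865) = -20.5759/-0.24016 = 85.676.
So 86 more iterations are needed.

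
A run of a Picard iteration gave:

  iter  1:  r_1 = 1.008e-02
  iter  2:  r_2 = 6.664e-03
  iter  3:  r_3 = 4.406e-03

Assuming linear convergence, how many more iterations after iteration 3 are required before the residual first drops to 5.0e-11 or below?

45

Rate ρ ≈ r_3/r_2 = 4.406e-03/6.664e-03 = 0.6612.
After j more steps, r_{3+j} ≈ 4.406e-03·ρ^j; need ρ^j ≤ 5.0e-11/4.406e-03 = 1.13482e-08.
j ≥ ln(1.13482e-08)/ln(0.6612) = -18.2942/-0.41370 = 44.221.
So 45 more iterations are needed.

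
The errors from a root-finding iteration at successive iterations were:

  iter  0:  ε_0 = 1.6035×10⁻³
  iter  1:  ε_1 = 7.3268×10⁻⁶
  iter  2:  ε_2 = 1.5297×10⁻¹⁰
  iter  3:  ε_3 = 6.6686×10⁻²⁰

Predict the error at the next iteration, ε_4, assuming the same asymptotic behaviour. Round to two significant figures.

1.3e-38

First estimate the order: p ≈ ln(ε_3/ε_2) / ln(ε_2/ε_1) = ln(6.6686×10⁻²⁰/1.5297×10⁻¹⁰)/ln(1.5297×10⁻¹⁰/7.3268×10⁻⁶) = ln(4.35942e-10)/ln(2.08781e-05) ≈ 2.0000.
Then ε_4 ≈ ε_3·(ε_3/ε_2)^p = 6.6686×10⁻²⁰·(4.35942e-10)^2.0000 = 6.6686×10⁻²⁰·1.90045e-19 ≈ 1.267e-38.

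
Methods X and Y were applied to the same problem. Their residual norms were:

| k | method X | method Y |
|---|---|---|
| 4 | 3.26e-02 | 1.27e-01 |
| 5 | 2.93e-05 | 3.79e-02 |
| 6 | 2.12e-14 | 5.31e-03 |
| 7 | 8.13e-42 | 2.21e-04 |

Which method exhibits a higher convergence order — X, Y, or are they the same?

Method X: p ≈ ln(8.13e-42/2.12e-14)/ln(2.12e-14/2.93e-05) ≈ 3.00.
Method Y: p ≈ ln(2.21e-04/5.31e-03)/ln(5.31e-03/3.79e-02) ≈ 1.62.
Method X has the higher order (≈3.0 vs ≈1.6).

X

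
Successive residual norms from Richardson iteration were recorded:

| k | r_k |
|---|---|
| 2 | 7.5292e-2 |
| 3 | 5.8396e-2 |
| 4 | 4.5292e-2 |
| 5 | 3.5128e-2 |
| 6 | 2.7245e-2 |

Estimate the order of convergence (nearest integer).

Consecutive ratios: r_6/r_5 = 2.7245e-2/3.5128e-2 = 0.775592, r_5/r_4 = 3.5128e-2/4.5292e-2 = 0.77559.
p ≈ ln(0.775592)/ln(0.77559) = -0.2541/-0.2541 ≈ 1.00.
So the convergence is linear (order 1).

1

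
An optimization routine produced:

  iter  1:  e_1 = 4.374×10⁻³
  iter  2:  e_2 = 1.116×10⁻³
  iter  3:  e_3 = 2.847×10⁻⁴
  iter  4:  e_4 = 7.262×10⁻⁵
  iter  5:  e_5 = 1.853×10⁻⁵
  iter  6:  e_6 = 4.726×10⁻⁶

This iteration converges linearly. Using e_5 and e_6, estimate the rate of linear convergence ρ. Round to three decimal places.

ρ ≈ e_6/e_5 = 4.726×10⁻⁶/1.853×10⁻⁵ = 0.25505

0.255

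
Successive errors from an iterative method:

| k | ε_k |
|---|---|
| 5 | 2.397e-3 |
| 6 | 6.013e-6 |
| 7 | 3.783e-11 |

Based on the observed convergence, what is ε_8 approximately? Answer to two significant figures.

First estimate the order: p ≈ ln(ε_7/ε_6) / ln(ε_6/ε_5) = ln(3.783e-11/6.013e-6)/ln(6.013e-6/2.397e-3) = ln(6.29137e-06)/ln(0.00250855) ≈ 2.0000.
Then ε_8 ≈ ε_7·(ε_7/ε_6)^p = 3.783e-11·(6.29137e-06)^2.0000 = 3.783e-11·3.95813e-11 ≈ 1.497e-21.

1.5e-21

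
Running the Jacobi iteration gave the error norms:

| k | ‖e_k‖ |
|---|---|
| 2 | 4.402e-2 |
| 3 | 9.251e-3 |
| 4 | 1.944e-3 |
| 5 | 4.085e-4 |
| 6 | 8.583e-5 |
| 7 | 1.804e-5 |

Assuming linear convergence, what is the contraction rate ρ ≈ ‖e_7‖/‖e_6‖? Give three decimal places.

0.210

ρ ≈ ‖e_7‖/‖e_6‖ = 1.804e-5/8.583e-5 = 0.21018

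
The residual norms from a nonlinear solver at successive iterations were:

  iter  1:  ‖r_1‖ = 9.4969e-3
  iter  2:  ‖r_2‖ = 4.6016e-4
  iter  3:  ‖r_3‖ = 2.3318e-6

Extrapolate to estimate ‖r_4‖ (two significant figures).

First estimate the order: p ≈ ln(‖r_3‖/‖r_2‖) / ln(‖r_2‖/‖r_1‖) = ln(2.3318e-6/4.6016e-4)/ln(4.6016e-4/9.4969e-3) = ln(0.00506737)/ln(0.0484537) ≈ 1.7458.
Then ‖r_4‖ ≈ ‖r_3‖·(‖r_3‖/‖r_2‖)^p = 2.3318e-6·(0.00506737)^1.7458 = 2.3318e-6·9.84033e-05 ≈ 2.295e-10.

2.3e-10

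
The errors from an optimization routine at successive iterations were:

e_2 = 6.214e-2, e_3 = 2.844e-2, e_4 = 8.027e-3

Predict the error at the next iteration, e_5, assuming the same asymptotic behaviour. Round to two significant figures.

First estimate the order: p ≈ ln(e_4/e_3) / ln(e_3/e_2) = ln(8.027e-3/2.844e-2)/ln(2.844e-2/6.214e-2) = ln(0.282243)/ln(0.457676) ≈ 1.6185.
Then e_5 ≈ e_4·(e_4/e_3)^p = 8.027e-3·(0.282243)^1.6185 = 8.027e-3·0.129072 ≈ 0.001036.

1.0e-3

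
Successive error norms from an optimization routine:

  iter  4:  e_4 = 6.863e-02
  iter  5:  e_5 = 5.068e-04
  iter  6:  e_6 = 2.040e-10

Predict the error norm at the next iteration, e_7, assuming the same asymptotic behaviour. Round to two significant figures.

First estimate the order: p ≈ ln(e_6/e_5) / ln(e_5/e_4) = ln(2.040e-10/5.068e-04)/ln(5.068e-04/6.863e-02) = ln(4.02526e-07)/ln(0.00738453) ≈ 3.0001.
Then e_7 ≈ e_6·(e_6/e_5)^p = 2.040e-10·(4.02526e-07)^3.0001 = 2.040e-10·6.51242e-20 ≈ 1.329e-29.

1.3e-29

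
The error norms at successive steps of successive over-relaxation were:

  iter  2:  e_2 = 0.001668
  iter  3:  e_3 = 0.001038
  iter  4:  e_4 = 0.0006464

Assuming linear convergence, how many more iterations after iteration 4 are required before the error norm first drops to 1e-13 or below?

48

Rate ρ ≈ e_4/e_3 = 0.0006464/0.001038 = 0.6227.
After j more steps, e_{4+j} ≈ 0.0006464·ρ^j; need ρ^j ≤ 1e-13/0.0006464 = 1.54703e-10.
j ≥ ln(1.54703e-10)/ln(0.6227) = -22.5895/-0.47369 = 47.688.
So 48 more iterations are needed.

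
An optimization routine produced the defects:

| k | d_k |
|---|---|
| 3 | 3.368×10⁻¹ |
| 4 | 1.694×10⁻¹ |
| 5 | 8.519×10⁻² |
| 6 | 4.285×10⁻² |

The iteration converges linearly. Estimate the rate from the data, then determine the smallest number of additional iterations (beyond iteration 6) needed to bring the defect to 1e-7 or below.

19

Rate ρ ≈ d_6/d_5 = 4.285×10⁻²/8.519×10⁻² = 0.5030.
After j more steps, d_{6+j} ≈ 4.285×10⁻²·ρ^j; need ρ^j ≤ 1e-7/4.285×10⁻² = 2.33372e-06.
j ≥ ln(2.33372e-06)/ln(0.5030) = -12.9680/-0.68717 = 18.872.
So 19 more iterations are needed.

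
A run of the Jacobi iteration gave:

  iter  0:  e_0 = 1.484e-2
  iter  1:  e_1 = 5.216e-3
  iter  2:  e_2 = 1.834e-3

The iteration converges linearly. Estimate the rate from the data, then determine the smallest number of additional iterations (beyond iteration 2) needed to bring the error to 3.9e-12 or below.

Rate ρ ≈ e_2/e_1 = 1.834e-3/5.216e-3 = 0.3516.
After j more steps, e_{2+j} ≈ 1.834e-3·ρ^j; need ρ^j ≤ 3.9e-12/1.834e-3 = 2.1265e-09.
j ≥ ln(2.1265e-09)/ln(0.3516) = -19.9688/-1.04526 = 19.104.
So 20 more iterations are needed.

20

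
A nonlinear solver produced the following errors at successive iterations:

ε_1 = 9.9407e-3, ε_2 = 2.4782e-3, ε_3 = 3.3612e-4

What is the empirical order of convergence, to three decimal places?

1.438

p ≈ ln(ε_3/ε_2) / ln(ε_2/ε_1)
  = ln(3.3612e-4/2.4782e-3) / ln(2.4782e-3/9.9407e-3)
  = ln(0.135631) / ln(0.249298)
  = -1.997817 / -1.389106 ≈ 1.438203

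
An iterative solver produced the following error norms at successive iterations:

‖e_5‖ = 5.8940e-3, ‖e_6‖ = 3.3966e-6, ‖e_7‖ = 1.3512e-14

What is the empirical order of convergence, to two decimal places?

2.59

p ≈ ln(‖e_7‖/‖e_6‖) / ln(‖e_6‖/‖e_5‖)
  = ln(1.3512e-14/3.3966e-6) / ln(3.3966e-6/5.8940e-3)
  = ln(3.9781e-09) / ln(0.000576281)
  = -19.34246 / -7.45892 ≈ 2.59320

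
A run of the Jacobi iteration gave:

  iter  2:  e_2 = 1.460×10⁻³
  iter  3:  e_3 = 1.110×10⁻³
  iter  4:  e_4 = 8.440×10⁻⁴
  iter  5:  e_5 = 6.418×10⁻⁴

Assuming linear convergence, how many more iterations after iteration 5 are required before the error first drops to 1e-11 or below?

66

Rate ρ ≈ e_5/e_4 = 6.418×10⁻⁴/8.440×10⁻⁴ = 0.7604.
After j more steps, e_{5+j} ≈ 6.418×10⁻⁴·ρ^j; need ρ^j ≤ 1e-11/6.418×10⁻⁴ = 1.55812e-08.
j ≥ ln(1.55812e-08)/ln(0.7604) = -17.9772/-0.27391 = 65.632.
So 66 more iterations are needed.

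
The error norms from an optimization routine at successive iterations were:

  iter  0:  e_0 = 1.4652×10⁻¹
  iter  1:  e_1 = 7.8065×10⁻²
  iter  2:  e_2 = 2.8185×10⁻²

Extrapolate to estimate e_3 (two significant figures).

5.4e-3

First estimate the order: p ≈ ln(e_2/e_1) / ln(e_1/e_0) = ln(2.8185×10⁻²/7.8065×10⁻²)/ln(7.8065×10⁻²/1.4652×10⁻¹) = ln(0.361045)/ln(0.532794) ≈ 1.6180.
Then e_3 ≈ e_2·(e_2/e_1)^p = 2.8185×10⁻²·(0.361045)^1.6180 = 2.8185×10⁻²·0.192369 ≈ 0.005422.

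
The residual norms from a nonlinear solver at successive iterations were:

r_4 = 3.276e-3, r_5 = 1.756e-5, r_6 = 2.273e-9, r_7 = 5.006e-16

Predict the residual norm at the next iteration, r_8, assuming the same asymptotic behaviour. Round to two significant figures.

2.0e-27

First estimate the order: p ≈ ln(r_7/r_6) / ln(r_6/r_5) = ln(5.006e-16/2.273e-9)/ln(2.273e-9/1.756e-5) = ln(2.20238e-07)/ln(0.000129442) ≈ 1.7123.
Then r_8 ≈ r_7·(r_7/r_6)^p = 5.006e-16·(2.20238e-07)^1.7123 = 5.006e-16·3.99057e-12 ≈ 1.998e-27.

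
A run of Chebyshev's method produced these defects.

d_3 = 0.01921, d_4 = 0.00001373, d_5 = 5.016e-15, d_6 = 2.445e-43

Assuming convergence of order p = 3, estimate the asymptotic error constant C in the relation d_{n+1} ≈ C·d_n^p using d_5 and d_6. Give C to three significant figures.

1.94

C ≈ d_6 / d_5^3
  = 2.445e-43 / (5.016e-15)^3
  = 2.445e-43 / 1.26204e-43 ≈ 1.9373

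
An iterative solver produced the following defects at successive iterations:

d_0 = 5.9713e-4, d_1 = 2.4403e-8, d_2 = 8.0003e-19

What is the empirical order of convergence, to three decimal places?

2.389

p ≈ ln(d_2/d_1) / ln(d_1/d_0)
  = ln(8.0003e-19/2.4403e-8) / ln(2.4403e-8/5.9713e-4)
  = ln(3.27841e-11) / ln(4.08671e-05)
  = -24.141077 / -10.105185 ≈ 2.388979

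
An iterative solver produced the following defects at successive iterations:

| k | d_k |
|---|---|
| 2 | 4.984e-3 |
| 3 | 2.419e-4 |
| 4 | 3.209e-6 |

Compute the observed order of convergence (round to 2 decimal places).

p ≈ ln(d_4/d_3) / ln(d_3/d_2)
  = ln(3.209e-6/2.419e-4) / ln(2.419e-4/4.984e-3)
  = ln(0.0132658) / ln(0.0485353)
  = -4.32257 / -3.02546 ≈ 1.42873

1.43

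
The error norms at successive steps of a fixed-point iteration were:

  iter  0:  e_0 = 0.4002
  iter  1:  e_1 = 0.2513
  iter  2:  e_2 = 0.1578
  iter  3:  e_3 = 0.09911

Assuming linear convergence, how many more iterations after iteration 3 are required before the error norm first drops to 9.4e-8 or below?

Rate ρ ≈ e_3/e_2 = 0.09911/0.1578 = 0.6281.
After j more steps, e_{3+j} ≈ 0.09911·ρ^j; need ρ^j ≤ 9.4e-8/0.09911 = 9.48441e-07.
j ≥ ln(9.48441e-07)/ln(0.6281) = -13.8684/-0.46506 = 29.821.
So 30 more iterations are needed.

30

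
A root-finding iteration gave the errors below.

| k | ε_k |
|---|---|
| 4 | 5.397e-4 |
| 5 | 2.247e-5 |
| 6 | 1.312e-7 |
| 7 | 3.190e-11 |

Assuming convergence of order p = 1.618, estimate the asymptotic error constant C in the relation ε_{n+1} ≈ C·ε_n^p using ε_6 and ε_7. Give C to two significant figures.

4.4

C ≈ ε_7 / ε_6^1.618
  = 3.190e-11 / (1.312e-7)^1.618
  = 3.190e-11 / 7.32516e-12 ≈ 4.3549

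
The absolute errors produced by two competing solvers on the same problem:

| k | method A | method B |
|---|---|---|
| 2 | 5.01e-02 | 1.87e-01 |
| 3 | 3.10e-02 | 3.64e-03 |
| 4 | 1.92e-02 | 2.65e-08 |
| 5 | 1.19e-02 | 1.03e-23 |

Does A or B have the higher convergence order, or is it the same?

B

Method A: p ≈ ln(1.19e-02/1.92e-02)/ln(1.92e-02/3.10e-02) ≈ 1.00.
Method B: p ≈ ln(1.03e-23/2.65e-08)/ln(2.65e-08/3.64e-03) ≈ 3.00.
Method B has the higher order (≈3.0 vs ≈1.0).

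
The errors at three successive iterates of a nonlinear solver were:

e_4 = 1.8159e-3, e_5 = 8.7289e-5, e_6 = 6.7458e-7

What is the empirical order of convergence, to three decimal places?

p ≈ ln(e_6/e_5) / ln(e_5/e_4)
  = ln(6.7458e-7/8.7289e-5) / ln(8.7289e-5/1.8159e-3)
  = ln(0.00772812) / ln(0.0480693)
  = -4.862890 / -3.035112 ≈ 1.602211

1.602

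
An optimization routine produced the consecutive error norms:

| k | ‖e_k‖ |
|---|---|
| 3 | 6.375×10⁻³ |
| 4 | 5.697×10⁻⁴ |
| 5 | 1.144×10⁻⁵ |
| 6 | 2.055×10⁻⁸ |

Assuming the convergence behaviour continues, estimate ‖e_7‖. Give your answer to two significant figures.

First estimate the order: p ≈ ln(‖e_6‖/‖e_5‖) / ln(‖e_5‖/‖e_4‖) = ln(2.055×10⁻⁸/1.144×10⁻⁵)/ln(1.144×10⁻⁵/5.697×10⁻⁴) = ln(0.00179633)/ln(0.0200807) ≈ 1.6177.
Then ‖e_7‖ ≈ ‖e_6‖·(‖e_6‖/‖e_5‖)^p = 2.055×10⁻⁸·(0.00179633)^1.6177 = 2.055×10⁻⁸·3.6176e-05 ≈ 7.434e-13.

7.4e-13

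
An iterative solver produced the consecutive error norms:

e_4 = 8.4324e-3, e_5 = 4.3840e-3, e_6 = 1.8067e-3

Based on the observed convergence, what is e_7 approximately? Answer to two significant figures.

First estimate the order: p ≈ ln(e_6/e_5) / ln(e_5/e_4) = ln(1.8067e-3/4.3840e-3)/ln(4.3840e-3/8.4324e-3) = ln(0.412112)/ln(0.519899) ≈ 1.3552.
Then e_7 ≈ e_6·(e_6/e_5)^p = 1.8067e-3·(0.412112)^1.3552 = 1.8067e-3·0.300794 ≈ 0.0005434.

5.4e-4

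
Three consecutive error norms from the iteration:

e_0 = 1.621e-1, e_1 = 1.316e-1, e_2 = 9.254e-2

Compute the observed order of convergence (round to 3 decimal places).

p ≈ ln(e_2/e_1) / ln(e_1/e_0)
  = ln(9.254e-2/1.316e-1) / ln(1.316e-1/1.621e-1)
  = ln(0.703191) / ln(0.811845)
  = -0.352127 / -0.208446 ≈ 1.689296

1.689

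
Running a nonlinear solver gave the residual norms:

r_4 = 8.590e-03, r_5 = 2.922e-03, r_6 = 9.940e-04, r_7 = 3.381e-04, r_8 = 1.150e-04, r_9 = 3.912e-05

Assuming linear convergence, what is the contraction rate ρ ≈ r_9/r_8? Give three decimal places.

0.340

ρ ≈ r_9/r_8 = 3.912e-05/1.150e-04 = 0.34017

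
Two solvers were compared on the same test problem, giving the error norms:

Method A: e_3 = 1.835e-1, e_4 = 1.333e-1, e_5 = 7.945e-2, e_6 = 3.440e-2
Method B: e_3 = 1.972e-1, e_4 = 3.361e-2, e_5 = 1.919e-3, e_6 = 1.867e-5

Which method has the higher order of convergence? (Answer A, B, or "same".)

Method A: p ≈ ln(3.440e-2/7.945e-2)/ln(7.945e-2/1.333e-1) ≈ 1.62.
Method B: p ≈ ln(1.867e-5/1.919e-3)/ln(1.919e-3/3.361e-2) ≈ 1.62.
Both orders ≈ 1.6 — effectively the same.

same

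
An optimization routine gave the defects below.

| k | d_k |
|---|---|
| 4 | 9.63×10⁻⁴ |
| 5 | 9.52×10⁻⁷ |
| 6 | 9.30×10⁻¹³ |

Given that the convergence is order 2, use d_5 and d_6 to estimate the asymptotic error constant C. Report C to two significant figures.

C ≈ d_6 / d_5^2
  = 9.30×10⁻¹³ / (9.52×10⁻⁷)^2
  = 9.30×10⁻¹³ / 9.06304e-13 ≈ 1.0261

1.0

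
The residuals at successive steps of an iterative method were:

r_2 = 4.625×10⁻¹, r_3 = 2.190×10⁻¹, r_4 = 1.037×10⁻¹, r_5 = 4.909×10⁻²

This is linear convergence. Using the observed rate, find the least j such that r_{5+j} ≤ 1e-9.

Rate ρ ≈ r_5/r_4 = 4.909×10⁻²/1.037×10⁻¹ = 0.4734.
After j more steps, r_{5+j} ≈ 4.909×10⁻²·ρ^j; need ρ^j ≤ 1e-9/4.909×10⁻² = 2.03707e-08.
j ≥ ln(2.03707e-08)/ln(0.4734) = -17.7092/-0.74781 = 23.681.
So 24 more iterations are needed.

24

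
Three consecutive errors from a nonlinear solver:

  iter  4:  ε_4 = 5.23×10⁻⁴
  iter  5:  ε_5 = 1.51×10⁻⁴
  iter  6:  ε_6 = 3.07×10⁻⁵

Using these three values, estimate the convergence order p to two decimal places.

1.28

p ≈ ln(ε_6/ε_5) / ln(ε_5/ε_4)
  = ln(3.07×10⁻⁵/1.51×10⁻⁴) / ln(1.51×10⁻⁴/5.23×10⁻⁴)
  = ln(0.203311) / ln(0.288719)
  = -1.59302 / -1.24230 ≈ 1.28232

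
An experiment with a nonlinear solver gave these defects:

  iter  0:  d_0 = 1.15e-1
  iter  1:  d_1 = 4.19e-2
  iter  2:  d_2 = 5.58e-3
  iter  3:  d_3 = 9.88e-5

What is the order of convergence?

2

Consecutive ratios: d_3/d_2 = 9.88e-5/5.58e-3 = 0.0177061, d_2/d_1 = 5.58e-3/4.19e-2 = 0.133174.
p ≈ ln(0.0177061)/ln(0.133174) = -4.0338/-2.0161 ≈ 2.00.
So the convergence is quadratic (order 2).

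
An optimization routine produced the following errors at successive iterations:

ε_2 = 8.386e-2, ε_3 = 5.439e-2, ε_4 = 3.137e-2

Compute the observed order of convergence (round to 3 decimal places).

1.271

p ≈ ln(ε_4/ε_3) / ln(ε_3/ε_2)
  = ln(3.137e-2/5.439e-2) / ln(5.439e-2/8.386e-2)
  = ln(0.57676) / ln(0.648581)
  = -0.550329 / -0.432968 ≈ 1.271062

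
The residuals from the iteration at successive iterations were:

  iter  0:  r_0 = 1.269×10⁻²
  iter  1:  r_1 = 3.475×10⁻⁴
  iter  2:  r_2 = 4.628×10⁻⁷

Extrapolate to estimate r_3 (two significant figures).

First estimate the order: p ≈ ln(r_2/r_1) / ln(r_1/r_0) = ln(4.628×10⁻⁷/3.475×10⁻⁴)/ln(3.475×10⁻⁴/1.269×10⁻²) = ln(0.0013318)/ln(0.0273838) ≈ 1.8404.
Then r_3 ≈ r_2·(r_2/r_1)^p = 4.628×10⁻⁷·(0.0013318)^1.8404 = 4.628×10⁻⁷·5.10291e-06 ≈ 2.362e-12.

2.4e-12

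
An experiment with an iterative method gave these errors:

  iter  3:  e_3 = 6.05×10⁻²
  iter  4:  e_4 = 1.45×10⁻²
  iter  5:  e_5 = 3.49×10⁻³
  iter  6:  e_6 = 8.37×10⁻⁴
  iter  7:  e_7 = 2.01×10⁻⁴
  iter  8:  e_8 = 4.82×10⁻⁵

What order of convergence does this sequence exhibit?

Consecutive ratios: e_8/e_7 = 4.82×10⁻⁵/2.01×10⁻⁴ = 0.239801, e_7/e_6 = 2.01×10⁻⁴/8.37×10⁻⁴ = 0.240143.
p ≈ ln(0.239801)/ln(0.240143) = -1.4279/-1.4265 ≈ 1.00.
So the convergence is linear (order 1).

1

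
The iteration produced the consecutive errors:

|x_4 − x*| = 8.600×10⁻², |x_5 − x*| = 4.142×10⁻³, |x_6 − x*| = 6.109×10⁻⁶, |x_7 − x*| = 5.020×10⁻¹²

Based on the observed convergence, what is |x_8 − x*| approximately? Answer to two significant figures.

4.2e-25

First estimate the order: p ≈ ln(|x_7 − x*|/|x_6 − x*|) / ln(|x_6 − x*|/|x_5 − x*|) = ln(5.020×10⁻¹²/6.109×10⁻⁶)/ln(6.109×10⁻⁶/4.142×10⁻³) = ln(8.21738e-07)/ln(0.00147489) ≈ 2.1493.
Then |x_8 − x*| ≈ |x_7 − x*|·(|x_7 − x*|/|x_6 − x*|)^p = 5.020×10⁻¹²·(8.21738e-07)^2.1493 = 5.020×10⁻¹²·8.33559e-14 ≈ 4.184e-25.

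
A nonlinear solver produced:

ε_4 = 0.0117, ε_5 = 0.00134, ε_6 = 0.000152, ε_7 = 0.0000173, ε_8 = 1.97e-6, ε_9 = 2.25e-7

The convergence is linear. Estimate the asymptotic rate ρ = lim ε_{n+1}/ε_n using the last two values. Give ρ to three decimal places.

ρ ≈ ε_9/ε_8 = 2.25e-7/1.97e-6 = 0.11421

0.114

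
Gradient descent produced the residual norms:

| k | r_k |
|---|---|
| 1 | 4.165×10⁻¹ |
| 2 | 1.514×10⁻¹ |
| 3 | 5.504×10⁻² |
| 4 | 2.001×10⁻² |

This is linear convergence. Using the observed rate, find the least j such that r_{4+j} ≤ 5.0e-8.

Rate ρ ≈ r_4/r_3 = 2.001×10⁻²/5.504×10⁻² = 0.3636.
After j more steps, r_{4+j} ≈ 2.001×10⁻²·ρ^j; need ρ^j ≤ 5.0e-8/2.001×10⁻² = 2.49875e-06.
j ≥ ln(2.49875e-06)/ln(0.3636) = -12.8997/-1.01170 = 12.751.
So 13 more iterations are needed.

13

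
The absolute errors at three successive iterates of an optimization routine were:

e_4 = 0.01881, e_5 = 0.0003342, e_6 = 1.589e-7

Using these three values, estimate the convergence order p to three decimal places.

1.898

p ≈ ln(e_6/e_5) / ln(e_5/e_4)
  = ln(1.589e-7/0.0003342) / ln(0.0003342/0.01881)
  = ln(0.000475464) / ln(0.0177671)
  = -7.651219 / -4.030407 ≈ 1.898374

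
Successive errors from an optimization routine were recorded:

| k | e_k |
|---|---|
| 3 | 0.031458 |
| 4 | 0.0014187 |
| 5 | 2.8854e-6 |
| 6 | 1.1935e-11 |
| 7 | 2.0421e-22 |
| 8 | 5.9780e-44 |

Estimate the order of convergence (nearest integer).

Consecutive ratios: e_8/e_7 = 5.9780e-44/2.0421e-22 = 2.92738e-22, e_7/e_6 = 2.0421e-22/1.1935e-11 = 1.71102e-11.
p ≈ ln(2.92738e-22)/ln(1.71102e-11) = -49.5828/-24.7913 ≈ 2.00.
So the convergence is quadratic (order 2).

2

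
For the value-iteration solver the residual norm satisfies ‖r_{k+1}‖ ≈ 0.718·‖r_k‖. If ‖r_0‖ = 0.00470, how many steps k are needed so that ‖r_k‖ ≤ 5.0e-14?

After k steps, ‖r_k‖ ≈ 0.00470·0.718^k.
Need 0.718^k ≤ 5.0e-14/0.00470 = 1.06383e-11.
k ≥ ln(1.06383e-11)/ln(0.718) = -25.2666/-0.33129 = 76.267.
Smallest integer k = 77.

77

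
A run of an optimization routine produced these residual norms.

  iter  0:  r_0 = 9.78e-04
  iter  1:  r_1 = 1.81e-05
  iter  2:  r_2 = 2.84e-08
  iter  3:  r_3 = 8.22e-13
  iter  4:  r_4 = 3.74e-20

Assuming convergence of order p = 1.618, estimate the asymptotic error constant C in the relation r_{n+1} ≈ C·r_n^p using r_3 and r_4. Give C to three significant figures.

1.34

C ≈ r_4 / r_3^1.618
  = 3.74e-20 / (8.22e-13)^1.618
  = 3.74e-20 / 2.79423e-20 ≈ 1.3385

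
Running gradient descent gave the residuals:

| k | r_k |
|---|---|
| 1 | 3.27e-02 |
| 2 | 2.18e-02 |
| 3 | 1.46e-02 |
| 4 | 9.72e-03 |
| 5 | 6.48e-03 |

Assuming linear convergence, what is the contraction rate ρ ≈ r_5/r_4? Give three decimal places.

0.667

ρ ≈ r_5/r_4 = 6.48e-03/9.72e-03 = 0.66667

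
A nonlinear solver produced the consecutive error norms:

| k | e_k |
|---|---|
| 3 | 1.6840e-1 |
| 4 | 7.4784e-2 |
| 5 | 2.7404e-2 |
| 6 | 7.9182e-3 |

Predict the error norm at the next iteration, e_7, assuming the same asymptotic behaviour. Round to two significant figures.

First estimate the order: p ≈ ln(e_6/e_5) / ln(e_5/e_4) = ln(7.9182e-3/2.7404e-2)/ln(2.7404e-2/7.4784e-2) = ln(0.288943)/ln(0.366442) ≈ 1.2367.
Then e_7 ≈ e_6·(e_6/e_5)^p = 7.9182e-3·(0.288943)^1.2367 = 7.9182e-3·0.215371 ≈ 0.001705.

1.7e-3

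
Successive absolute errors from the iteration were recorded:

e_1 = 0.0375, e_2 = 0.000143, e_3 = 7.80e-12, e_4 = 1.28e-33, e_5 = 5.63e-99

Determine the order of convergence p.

3

Consecutive ratios: e_5/e_4 = 5.63e-99/1.28e-33 = 4.39844e-66, e_4/e_3 = 1.28e-33/7.80e-12 = 1.64103e-22.
p ≈ ln(4.39844e-66)/ln(1.64103e-22) = -150.4894/-50.1616 ≈ 3.00.
So the convergence is cubic (order 3).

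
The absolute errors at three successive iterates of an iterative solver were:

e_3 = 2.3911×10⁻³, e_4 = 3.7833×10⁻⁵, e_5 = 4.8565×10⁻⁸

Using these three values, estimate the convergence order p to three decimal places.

p ≈ ln(e_5/e_4) / ln(e_4/e_3)
  = ln(4.8565×10⁻⁸/3.7833×10⁻⁵) / ln(3.7833×10⁻⁵/2.3911×10⁻³)
  = ln(0.00128367) / ln(0.0158224)
  = -6.658032 / -4.146329 ≈ 1.605765

1.606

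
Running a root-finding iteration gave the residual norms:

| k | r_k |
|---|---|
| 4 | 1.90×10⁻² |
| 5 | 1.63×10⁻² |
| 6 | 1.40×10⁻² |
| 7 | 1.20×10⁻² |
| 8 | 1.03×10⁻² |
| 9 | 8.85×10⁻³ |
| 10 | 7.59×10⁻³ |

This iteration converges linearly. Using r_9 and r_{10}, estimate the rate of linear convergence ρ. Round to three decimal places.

0.858

ρ ≈ r_{10}/r_9 = 7.59×10⁻³/8.85×10⁻³ = 0.85763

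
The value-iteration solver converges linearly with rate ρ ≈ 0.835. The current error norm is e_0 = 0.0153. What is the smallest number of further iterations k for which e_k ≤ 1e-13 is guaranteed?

143

After k steps, e_k ≈ 0.0153·0.835^k.
Need 0.835^k ≤ 1e-13/0.0153 = 6.53595e-12.
k ≥ ln(6.53595e-12)/ln(0.835) = -25.7537/-0.18032 = 142.822.
Smallest integer k = 143.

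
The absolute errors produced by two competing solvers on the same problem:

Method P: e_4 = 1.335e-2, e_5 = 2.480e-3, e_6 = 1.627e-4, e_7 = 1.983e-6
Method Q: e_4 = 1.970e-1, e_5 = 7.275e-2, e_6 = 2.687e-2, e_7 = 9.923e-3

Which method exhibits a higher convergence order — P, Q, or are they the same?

Method P: p ≈ ln(1.983e-6/1.627e-4)/ln(1.627e-4/2.480e-3) ≈ 1.62.
Method Q: p ≈ ln(9.923e-3/2.687e-2)/ln(2.687e-2/7.275e-2) ≈ 1.00.
Method P has the higher order (≈1.6 vs ≈1.0).

P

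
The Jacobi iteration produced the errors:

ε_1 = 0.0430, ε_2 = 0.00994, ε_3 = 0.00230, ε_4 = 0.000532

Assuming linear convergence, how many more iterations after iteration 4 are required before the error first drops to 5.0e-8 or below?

Rate ρ ≈ ε_4/ε_3 = 0.000532/0.00230 = 0.2313.
After j more steps, ε_{4+j} ≈ 0.000532·ρ^j; need ρ^j ≤ 5.0e-8/0.000532 = 9.3985e-05.
j ≥ ln(9.3985e-05)/ln(0.2313) = -9.2724/-1.46404 = 6.333.
So 7 more iterations are needed.

7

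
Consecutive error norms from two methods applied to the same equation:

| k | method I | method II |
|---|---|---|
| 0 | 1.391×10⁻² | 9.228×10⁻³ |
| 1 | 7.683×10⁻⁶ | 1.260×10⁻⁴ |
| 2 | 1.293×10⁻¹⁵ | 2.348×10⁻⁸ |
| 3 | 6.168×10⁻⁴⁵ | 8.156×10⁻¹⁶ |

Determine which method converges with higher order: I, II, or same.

Method I: p ≈ ln(6.168×10⁻⁴⁵/1.293×10⁻¹⁵)/ln(1.293×10⁻¹⁵/7.683×10⁻⁶) ≈ 3.00.
Method II: p ≈ ln(8.156×10⁻¹⁶/2.348×10⁻⁸)/ln(2.348×10⁻⁸/1.260×10⁻⁴) ≈ 2.00.
Method I has the higher order (≈3.0 vs ≈2.0).

I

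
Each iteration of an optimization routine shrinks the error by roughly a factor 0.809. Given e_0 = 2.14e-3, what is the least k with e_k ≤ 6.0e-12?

93

After k steps, e_k ≈ 2.14e-3·0.809^k.
Need 0.809^k ≤ 6.0e-12/2.14e-3 = 2.80374e-09.
k ≥ ln(2.80374e-09)/ln(0.809) = -19.6923/-0.21196 = 92.906.
Smallest integer k = 93.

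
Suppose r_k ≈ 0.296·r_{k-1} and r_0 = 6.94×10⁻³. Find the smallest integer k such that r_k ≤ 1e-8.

12

After k steps, r_k ≈ 6.94×10⁻³·0.296^k.
Need 0.296^k ≤ 1e-8/6.94×10⁻³ = 1.44092e-06.
k ≥ ln(1.44092e-06)/ln(0.296) = -13.4502/-1.21740 = 11.048.
Smallest integer k = 12.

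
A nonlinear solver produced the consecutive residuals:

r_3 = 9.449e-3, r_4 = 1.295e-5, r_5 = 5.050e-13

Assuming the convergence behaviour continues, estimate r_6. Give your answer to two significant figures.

First estimate the order: p ≈ ln(r_5/r_4) / ln(r_4/r_3) = ln(5.050e-13/1.295e-5)/ln(1.295e-5/9.449e-3) = ln(3.89961e-08)/ln(0.00137052) ≈ 2.5877.
Then r_6 ≈ r_5·(r_5/r_4)^p = 5.050e-13·(3.89961e-08)^2.5877 = 5.050e-13·6.72644e-20 ≈ 3.397e-32.

3.4e-32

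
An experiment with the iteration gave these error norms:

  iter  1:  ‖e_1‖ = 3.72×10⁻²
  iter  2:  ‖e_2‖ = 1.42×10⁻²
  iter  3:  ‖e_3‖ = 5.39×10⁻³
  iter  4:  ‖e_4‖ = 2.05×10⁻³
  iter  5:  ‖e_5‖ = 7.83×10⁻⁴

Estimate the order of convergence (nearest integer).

Consecutive ratios: ‖e_5‖/‖e_4‖ = 7.83×10⁻⁴/2.05×10⁻³ = 0.381951, ‖e_4‖/‖e_3‖ = 2.05×10⁻³/5.39×10⁻³ = 0.380334.
p ≈ ln(0.381951)/ln(0.380334) = -0.9625/-0.9667 ≈ 1.00.
So the convergence is linear (order 1).

1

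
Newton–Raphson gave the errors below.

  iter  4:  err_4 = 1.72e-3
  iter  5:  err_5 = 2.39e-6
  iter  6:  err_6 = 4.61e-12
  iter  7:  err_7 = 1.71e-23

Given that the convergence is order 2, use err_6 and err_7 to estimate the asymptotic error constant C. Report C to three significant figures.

0.805

C ≈ err_7 / err_6^2
  = 1.71e-23 / (4.61e-12)^2
  = 1.71e-23 / 2.12521e-23 ≈ 0.80463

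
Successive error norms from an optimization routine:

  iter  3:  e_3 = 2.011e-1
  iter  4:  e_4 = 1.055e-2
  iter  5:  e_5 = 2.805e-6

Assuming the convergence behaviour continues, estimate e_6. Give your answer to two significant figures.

First estimate the order: p ≈ ln(e_5/e_4) / ln(e_4/e_3) = ln(2.805e-6/1.055e-2)/ln(1.055e-2/2.011e-1) = ln(0.000265877)/ln(0.0524615) ≈ 2.7929.
Then e_6 ≈ e_5·(e_5/e_4)^p = 2.805e-6·(0.000265877)^2.7929 = 2.805e-6·1.03393e-10 ≈ 2.9e-16.

2.9e-16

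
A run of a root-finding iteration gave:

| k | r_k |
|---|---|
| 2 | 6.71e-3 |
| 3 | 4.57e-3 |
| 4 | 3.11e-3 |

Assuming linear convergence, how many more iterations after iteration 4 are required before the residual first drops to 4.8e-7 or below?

23

Rate ρ ≈ r_4/r_3 = 3.11e-3/4.57e-3 = 0.6805.
After j more steps, r_{4+j} ≈ 3.11e-3·ρ^j; need ρ^j ≤ 4.8e-7/3.11e-3 = 0.000154341.
j ≥ ln(0.000154341)/ln(0.6805) = -8.7763/-0.38493 = 22.800.
So 23 more iterations are needed.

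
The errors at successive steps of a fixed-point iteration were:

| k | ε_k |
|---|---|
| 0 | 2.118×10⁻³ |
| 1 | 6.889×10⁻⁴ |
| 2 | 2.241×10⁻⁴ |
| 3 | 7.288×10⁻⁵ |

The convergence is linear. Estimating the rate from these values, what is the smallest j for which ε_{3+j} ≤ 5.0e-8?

7

Rate ρ ≈ ε_3/ε_2 = 7.288×10⁻⁵/2.241×10⁻⁴ = 0.3252.
After j more steps, ε_{3+j} ≈ 7.288×10⁻⁵·ρ^j; need ρ^j ≤ 5.0e-8/7.288×10⁻⁵ = 0.000686059.
j ≥ ln(0.000686059)/ln(0.3252) = -7.2845/-1.12331 = 6.485.
So 7 more iterations are needed.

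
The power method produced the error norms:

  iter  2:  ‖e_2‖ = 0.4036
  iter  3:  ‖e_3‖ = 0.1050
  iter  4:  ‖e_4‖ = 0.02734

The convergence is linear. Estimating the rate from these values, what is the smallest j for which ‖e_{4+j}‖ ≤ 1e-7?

10

Rate ρ ≈ ‖e_4‖/‖e_3‖ = 0.02734/0.1050 = 0.2604.
After j more steps, ‖e_{4+j}‖ ≈ 0.02734·ρ^j; need ρ^j ≤ 1e-7/0.02734 = 3.65764e-06.
j ≥ ln(3.65764e-06)/ln(0.2604) = -12.5187/-1.34554 = 9.304.
So 10 more iterations are needed.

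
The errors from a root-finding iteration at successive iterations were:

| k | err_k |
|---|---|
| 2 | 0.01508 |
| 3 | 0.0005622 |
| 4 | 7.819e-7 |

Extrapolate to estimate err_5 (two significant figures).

First estimate the order: p ≈ ln(err_4/err_3) / ln(err_3/err_2) = ln(7.819e-7/0.0005622)/ln(0.0005622/0.01508) = ln(0.00139079)/ln(0.0372812) ≈ 1.9998.
Then err_5 ≈ err_4·(err_4/err_3)^p = 7.819e-7·(0.00139079)^1.9998 = 7.819e-7·1.93684e-06 ≈ 1.514e-12.

1.5e-12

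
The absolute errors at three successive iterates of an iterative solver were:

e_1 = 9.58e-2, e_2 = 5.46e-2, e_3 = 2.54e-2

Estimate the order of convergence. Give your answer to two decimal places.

1.36

p ≈ ln(e_3/e_2) / ln(e_2/e_1)
  = ln(2.54e-2/5.46e-2) / ln(5.46e-2/9.58e-2)
  = ln(0.465201) / ln(0.569937)
  = -0.76529 / -0.56223 ≈ 1.36117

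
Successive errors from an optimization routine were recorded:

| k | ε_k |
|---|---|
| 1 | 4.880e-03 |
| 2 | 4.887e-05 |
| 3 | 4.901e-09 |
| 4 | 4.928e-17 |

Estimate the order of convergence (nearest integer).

Consecutive ratios: ε_4/ε_3 = 4.928e-17/4.901e-09 = 1.00551e-08, ε_3/ε_2 = 4.901e-09/4.887e-05 = 0.000100286.
p ≈ ln(1.00551e-08)/ln(0.000100286) = -18.4152/-9.2075 ≈ 2.00.
So the convergence is quadratic (order 2).

2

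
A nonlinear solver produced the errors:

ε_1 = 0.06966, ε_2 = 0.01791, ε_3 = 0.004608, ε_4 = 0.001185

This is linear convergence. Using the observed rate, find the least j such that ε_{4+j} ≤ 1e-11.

14

Rate ρ ≈ ε_4/ε_3 = 0.001185/0.004608 = 0.2572.
After j more steps, ε_{4+j} ≈ 0.001185·ρ^j; need ρ^j ≤ 1e-11/0.001185 = 8.43882e-09.
j ≥ ln(8.43882e-09)/ln(0.2572) = -18.5904/-1.35790 = 13.691.
So 14 more iterations are needed.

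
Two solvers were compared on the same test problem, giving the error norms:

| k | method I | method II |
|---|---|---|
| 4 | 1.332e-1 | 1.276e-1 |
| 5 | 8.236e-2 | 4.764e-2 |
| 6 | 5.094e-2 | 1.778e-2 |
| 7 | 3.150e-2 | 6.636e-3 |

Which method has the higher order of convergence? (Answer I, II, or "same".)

same

Method I: p ≈ ln(3.150e-2/5.094e-2)/ln(5.094e-2/8.236e-2) ≈ 1.00.
Method II: p ≈ ln(6.636e-3/1.778e-2)/ln(1.778e-2/4.764e-2) ≈ 1.00.
Both orders ≈ 1.0 — effectively the same.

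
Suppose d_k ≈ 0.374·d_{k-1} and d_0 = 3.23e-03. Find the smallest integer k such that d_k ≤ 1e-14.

27

After k steps, d_k ≈ 3.23e-03·0.374^k.
Need 0.374^k ≤ 1e-14/3.23e-03 = 3.09598e-12.
k ≥ ln(3.09598e-12)/ln(0.374) = -26.5009/-0.98350 = 26.946.
Smallest integer k = 27.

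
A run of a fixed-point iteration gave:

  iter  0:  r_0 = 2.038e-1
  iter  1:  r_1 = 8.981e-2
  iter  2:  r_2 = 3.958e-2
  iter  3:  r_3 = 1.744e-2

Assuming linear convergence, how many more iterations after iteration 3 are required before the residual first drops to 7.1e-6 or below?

Rate ρ ≈ r_3/r_2 = 1.744e-2/3.958e-2 = 0.4406.
After j more steps, r_{3+j} ≈ 1.744e-2·ρ^j; need ρ^j ≤ 7.1e-6/1.744e-2 = 0.00040711.
j ≥ ln(0.00040711)/ln(0.4406) = -7.8064/-0.81962 = 9.524.
So 10 more iterations are needed.

10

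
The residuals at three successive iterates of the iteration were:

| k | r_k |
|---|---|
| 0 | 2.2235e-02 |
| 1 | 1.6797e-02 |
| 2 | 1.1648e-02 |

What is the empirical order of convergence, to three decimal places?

p ≈ ln(r_2/r_1) / ln(r_1/r_0)
  = ln(1.1648e-02/1.6797e-02) / ln(1.6797e-02/2.2235e-02)
  = ln(0.693457) / ln(0.755431)
  = -0.366066 / -0.280467 ≈ 1.305202

1.305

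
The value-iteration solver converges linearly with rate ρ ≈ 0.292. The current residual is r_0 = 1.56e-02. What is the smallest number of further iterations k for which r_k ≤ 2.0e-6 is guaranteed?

8

After k steps, r_k ≈ 1.56e-02·0.292^k.
Need 0.292^k ≤ 2.0e-6/1.56e-02 = 0.000128205.
k ≥ ln(0.000128205)/ln(0.292) = -8.9619/-1.23100 = 7.280.
Smallest integer k = 8.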